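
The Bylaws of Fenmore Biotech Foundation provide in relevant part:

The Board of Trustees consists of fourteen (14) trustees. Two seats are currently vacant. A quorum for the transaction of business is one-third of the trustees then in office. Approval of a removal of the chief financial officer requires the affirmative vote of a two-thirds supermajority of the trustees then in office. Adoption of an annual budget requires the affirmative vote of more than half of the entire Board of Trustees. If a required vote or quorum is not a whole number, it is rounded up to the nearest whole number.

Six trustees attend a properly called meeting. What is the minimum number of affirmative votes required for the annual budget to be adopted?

8

The annual budget requires a majority of the entire Board of Trustees (14).
A majority of 14 is 8.
(Only 6 can vote, so the annual budget cannot pass at this meeting, but the required vote is still 8.)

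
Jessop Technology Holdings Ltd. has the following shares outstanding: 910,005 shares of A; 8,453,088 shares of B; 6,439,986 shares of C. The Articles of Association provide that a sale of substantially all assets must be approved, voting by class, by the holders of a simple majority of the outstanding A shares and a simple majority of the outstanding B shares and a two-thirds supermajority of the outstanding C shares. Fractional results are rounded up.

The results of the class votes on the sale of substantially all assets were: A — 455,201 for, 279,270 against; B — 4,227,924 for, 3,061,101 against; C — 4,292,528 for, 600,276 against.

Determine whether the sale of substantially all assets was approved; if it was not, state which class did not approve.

A: a majority of 910005 is 455003; 455,003 required, 455,201 in favor — approved.
B: a majority of 8453088 is 4226545; 4,226,545 required, 4,227,924 in favor — approved.
C: 2/3 of 6439986 = 4293324; 4,293,324 required, 4,292,528 in favor — not approved.

Not approved — the C shares did not give the required vote.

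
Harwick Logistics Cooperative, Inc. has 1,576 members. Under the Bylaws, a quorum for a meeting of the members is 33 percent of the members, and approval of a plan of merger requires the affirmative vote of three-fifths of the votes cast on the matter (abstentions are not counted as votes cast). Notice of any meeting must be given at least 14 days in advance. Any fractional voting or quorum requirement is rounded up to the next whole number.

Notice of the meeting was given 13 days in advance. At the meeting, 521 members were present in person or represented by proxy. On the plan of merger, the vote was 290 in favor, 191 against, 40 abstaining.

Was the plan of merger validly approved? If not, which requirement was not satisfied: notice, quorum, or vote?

Invalid — notice requirement not satisfied.

Notice: 13 days given; 14 required. Not satisfied.
Quorum: 33% of 1,576 = 520.08, rounded up to 521; 521 present. Satisfied.
Vote: requires three-fifths of the votes cast (521 − 40 abstaining = 481); 3/5 of 481 = 288.60, rounded up to 289, so 289 needed; 290 in favor. Satisfied.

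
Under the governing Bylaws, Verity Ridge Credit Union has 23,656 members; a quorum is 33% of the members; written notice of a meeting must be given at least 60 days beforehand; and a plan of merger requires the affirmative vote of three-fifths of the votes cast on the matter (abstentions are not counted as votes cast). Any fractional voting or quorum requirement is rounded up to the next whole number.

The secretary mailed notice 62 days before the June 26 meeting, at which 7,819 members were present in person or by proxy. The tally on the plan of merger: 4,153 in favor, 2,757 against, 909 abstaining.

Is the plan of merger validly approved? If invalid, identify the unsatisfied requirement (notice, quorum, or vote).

Valid — all requirements satisfied.

Notice: 62 days given; 60 required. Satisfied.
Quorum: 33% of 23,656 = 7,806.48, rounded up to 7,807; 7,819 present. Satisfied.
Vote: requires three-fifths of the votes cast (7,819 − 909 abstaining = 6,910); 3/5 of 6910 = 4146, so 4,146 needed; 4,153 in favor. Satisfied.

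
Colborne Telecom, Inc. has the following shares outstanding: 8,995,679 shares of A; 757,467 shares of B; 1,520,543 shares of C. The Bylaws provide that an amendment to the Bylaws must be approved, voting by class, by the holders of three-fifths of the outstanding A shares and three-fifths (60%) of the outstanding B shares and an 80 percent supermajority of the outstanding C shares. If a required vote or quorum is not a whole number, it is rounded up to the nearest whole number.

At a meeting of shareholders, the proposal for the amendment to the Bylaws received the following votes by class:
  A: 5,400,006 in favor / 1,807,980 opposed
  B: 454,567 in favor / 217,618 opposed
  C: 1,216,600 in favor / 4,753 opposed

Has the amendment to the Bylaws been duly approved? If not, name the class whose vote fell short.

Approved — every class gave the required vote.

A: 3/5 of 8995679 = 5397407.40, rounded up to 5397408; 5,397,408 required, 5,400,006 in favor — approved.
B: 3/5 of 757467 = 454480.20, rounded up to 454481; 454,481 required, 454,567 in favor — approved.
C: 4/5 of 1520543 = 1216434.40, rounded up to 1216435; 1,216,435 required, 1,216,600 in favor — approved.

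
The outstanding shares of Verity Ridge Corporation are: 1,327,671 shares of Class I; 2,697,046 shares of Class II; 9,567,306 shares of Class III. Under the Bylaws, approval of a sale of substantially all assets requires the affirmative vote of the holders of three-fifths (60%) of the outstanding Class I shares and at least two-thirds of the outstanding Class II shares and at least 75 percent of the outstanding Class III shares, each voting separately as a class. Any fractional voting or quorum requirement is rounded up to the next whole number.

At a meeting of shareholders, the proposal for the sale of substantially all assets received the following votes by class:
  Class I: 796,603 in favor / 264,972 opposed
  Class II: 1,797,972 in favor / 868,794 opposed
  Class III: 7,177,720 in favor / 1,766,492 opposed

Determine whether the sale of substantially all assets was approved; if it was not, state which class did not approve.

Class I: 3/5 of 1327671 = 796602.60, rounded up to 796603; 796,603 required, 796,603 in favor — approved.
Class II: 2/3 of 2697046 = 1798030.67, rounded up to 1798031; 1,798,031 required, 1,797,972 in favor — not approved.
Class III: 3/4 of 9567306 = 7175479.50, rounded up to 7175480; 7,175,480 required, 7,177,720 in favor — approved.

Not approved — the Class II shares did not give the required vote.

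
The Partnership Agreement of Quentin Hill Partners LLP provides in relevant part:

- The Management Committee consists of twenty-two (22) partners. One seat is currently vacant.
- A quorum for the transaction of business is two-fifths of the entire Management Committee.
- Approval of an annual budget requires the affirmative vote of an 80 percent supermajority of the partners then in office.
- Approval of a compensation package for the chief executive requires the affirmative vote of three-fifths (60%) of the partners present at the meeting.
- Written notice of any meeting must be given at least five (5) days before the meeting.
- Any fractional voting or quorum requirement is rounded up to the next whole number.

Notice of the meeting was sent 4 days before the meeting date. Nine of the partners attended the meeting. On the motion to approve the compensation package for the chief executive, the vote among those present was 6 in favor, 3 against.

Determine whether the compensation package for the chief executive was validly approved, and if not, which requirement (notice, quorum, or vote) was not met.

Notice: 4 days given; 5 required (4 < 5). Not satisfied.
Quorum: 9 present; quorum is 9. Satisfied.
Vote: the compensation package for the chief executive requires three-fifths of the partners present (9). 3/5 of 9 = 5.40, rounded up to 6, so 6 affirmative votes are needed; 6 voted in favor. Satisfied.

Invalid — notice requirement not satisfied.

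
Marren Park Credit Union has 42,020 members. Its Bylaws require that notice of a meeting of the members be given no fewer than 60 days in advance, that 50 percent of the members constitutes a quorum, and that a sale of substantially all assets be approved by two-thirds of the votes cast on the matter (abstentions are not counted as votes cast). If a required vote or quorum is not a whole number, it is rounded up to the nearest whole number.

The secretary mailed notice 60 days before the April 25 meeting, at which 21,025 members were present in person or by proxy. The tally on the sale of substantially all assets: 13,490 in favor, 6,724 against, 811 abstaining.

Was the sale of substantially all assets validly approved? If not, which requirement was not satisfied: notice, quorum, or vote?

Valid — all requirements satisfied.

Notice: 60 days given; 60 required. Satisfied.
Quorum: 50% of 42,020 = 21,010; 21,025 present. Satisfied.
Vote: requires two-thirds of the votes cast (21,025 − 811 abstaining = 20,214); 2/3 of 20214 = 13476, so 13,476 needed; 13,490 in favor. Satisfied.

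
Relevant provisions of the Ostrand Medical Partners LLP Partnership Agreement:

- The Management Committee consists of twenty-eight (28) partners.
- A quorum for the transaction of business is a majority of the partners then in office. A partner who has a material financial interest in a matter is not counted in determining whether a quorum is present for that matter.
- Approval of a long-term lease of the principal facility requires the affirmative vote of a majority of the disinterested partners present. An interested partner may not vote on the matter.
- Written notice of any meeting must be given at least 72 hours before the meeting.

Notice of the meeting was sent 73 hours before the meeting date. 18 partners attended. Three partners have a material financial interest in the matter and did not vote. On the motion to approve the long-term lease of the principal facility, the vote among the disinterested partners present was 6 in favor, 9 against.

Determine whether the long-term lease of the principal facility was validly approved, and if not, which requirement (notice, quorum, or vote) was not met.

Invalid — vote requirement not satisfied.

Notice: 73 hours given; 72 required (73 ≥ 72). Satisfied.
Quorum: 18 present, but the 3 interested partners do not count, leaving 15. Quorum is 15. Satisfied.
Vote: the long-term lease of the principal facility requires a majority of the disinterested partners present (18 − 3 = 15). A majority of 15 is 8, so 8 affirmative votes are needed; 6 voted in favor. Not satisfied.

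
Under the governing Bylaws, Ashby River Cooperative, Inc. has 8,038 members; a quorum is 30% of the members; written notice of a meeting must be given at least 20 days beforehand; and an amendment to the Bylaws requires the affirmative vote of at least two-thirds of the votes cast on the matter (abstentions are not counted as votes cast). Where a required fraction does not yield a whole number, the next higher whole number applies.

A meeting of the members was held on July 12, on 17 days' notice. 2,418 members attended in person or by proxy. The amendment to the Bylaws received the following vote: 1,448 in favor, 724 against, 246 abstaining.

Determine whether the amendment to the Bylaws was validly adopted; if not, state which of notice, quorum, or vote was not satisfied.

Notice: 17 days given; 20 required. Not satisfied.
Quorum: 30% of 8,038 = 2,411.40, rounded up to 2,412; 2,418 present. Satisfied.
Vote: requires two-thirds of the votes cast (2,418 − 246 abstaining = 2,172); 2/3 of 2172 = 1448, so 1,448 needed; 1,448 in favor. Satisfied.

Invalid — notice requirement not satisfied.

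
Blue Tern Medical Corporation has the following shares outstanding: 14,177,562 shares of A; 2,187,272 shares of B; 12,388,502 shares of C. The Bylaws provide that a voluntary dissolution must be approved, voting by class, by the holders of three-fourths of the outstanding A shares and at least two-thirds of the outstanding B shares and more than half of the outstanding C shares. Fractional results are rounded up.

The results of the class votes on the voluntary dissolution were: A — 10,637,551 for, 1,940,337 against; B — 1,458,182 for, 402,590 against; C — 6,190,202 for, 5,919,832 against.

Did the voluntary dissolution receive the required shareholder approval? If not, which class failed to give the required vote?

A: 3/4 of 14177562 = 10633171.50, rounded up to 10633172; 10,633,172 required, 10,637,551 in favor — approved.
B: 2/3 of 2187272 = 1458181.33, rounded up to 1458182; 1,458,182 required, 1,458,182 in favor — approved.
C: a majority of 12388502 is 6194252; 6,194,252 required, 6,190,202 in favor — not approved.

Not approved — the C shares did not give the required vote.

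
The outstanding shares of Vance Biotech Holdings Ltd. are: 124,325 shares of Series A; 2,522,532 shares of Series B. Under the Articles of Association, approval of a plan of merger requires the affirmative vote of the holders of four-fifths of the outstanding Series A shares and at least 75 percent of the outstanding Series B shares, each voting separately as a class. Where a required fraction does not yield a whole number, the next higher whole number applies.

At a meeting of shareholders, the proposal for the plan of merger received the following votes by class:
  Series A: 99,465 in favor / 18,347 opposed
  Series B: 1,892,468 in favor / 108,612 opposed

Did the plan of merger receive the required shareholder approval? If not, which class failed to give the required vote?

Approved — every class gave the required vote.

Series A: 4/5 of 124325 = 99460; 99,460 required, 99,465 in favor — approved.
Series B: 3/4 of 2522532 = 1891899; 1,891,899 required, 1,892,468 in favor — approved.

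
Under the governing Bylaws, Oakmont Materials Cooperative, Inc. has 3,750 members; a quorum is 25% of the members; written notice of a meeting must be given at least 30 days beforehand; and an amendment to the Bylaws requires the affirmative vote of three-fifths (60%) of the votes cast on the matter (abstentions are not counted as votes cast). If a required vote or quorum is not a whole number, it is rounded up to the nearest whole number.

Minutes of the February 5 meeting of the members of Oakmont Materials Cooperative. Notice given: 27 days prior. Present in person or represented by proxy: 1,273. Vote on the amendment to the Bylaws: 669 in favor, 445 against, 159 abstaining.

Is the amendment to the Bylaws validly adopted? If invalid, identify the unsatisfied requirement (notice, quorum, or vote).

Invalid — notice requirement not satisfied.

Notice: 27 days given; 30 required. Not satisfied.
Quorum: 25% of 3,750 = 937.50, rounded up to 938; 1,273 present. Satisfied.
Vote: requires three-fifths of the votes cast (1,273 − 159 abstaining = 1,114); 3/5 of 1114 = 668.40, rounded up to 669, so 669 needed; 669 in favor. Satisfied.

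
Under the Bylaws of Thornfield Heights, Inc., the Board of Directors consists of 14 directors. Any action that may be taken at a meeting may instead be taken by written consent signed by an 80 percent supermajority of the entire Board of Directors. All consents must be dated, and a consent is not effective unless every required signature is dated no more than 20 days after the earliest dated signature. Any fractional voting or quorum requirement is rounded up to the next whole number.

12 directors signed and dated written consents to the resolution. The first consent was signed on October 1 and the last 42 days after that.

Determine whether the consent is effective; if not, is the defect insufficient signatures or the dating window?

Not effective — dating-window requirement not satisfied.

Signatures required: an 80 percent supermajority of 14 — 4/5 of 14 = 11.20, rounded up to 12, so 12 needed; 12 signed. Sufficient.
Dating window: the latest signature is 42 days after the earliest; the limit is 20 days. Outside the window.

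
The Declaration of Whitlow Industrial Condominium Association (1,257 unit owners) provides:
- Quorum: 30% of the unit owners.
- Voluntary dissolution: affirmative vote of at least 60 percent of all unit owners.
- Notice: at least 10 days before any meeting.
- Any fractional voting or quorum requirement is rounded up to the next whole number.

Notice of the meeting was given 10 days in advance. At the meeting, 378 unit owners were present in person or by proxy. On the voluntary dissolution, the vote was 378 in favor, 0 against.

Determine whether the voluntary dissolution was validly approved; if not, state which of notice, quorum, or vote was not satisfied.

Invalid — vote requirement not satisfied.

Notice: 10 days given; 10 required. Satisfied.
Quorum: 30% of 1,257 = 377.10, rounded up to 378; 378 present. Satisfied.
Vote: requires three-fifths of all unit owners (1,257); 3/5 of 1257 = 754.20, rounded up to 755, so 755 needed; 378 in favor. Not satisfied.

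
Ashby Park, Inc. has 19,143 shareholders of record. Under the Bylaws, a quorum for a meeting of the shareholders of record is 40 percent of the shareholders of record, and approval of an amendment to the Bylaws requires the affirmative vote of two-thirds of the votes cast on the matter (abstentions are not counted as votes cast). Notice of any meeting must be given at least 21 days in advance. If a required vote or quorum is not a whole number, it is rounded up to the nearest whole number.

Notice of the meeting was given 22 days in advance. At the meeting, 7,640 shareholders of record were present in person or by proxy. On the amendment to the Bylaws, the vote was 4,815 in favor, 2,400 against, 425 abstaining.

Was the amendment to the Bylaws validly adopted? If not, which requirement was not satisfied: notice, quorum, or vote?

Notice: 22 days given; 21 required. Satisfied.
Quorum: 40% of 19,143 = 7,657.20, rounded up to 7,658; 7,640 present. Not satisfied.
Vote: requires two-thirds of the votes cast (7,640 − 425 abstaining = 7,215); 2/3 of 7215 = 4810, so 4,810 needed; 4,815 in favor. Satisfied.

Invalid — quorum requirement not satisfied.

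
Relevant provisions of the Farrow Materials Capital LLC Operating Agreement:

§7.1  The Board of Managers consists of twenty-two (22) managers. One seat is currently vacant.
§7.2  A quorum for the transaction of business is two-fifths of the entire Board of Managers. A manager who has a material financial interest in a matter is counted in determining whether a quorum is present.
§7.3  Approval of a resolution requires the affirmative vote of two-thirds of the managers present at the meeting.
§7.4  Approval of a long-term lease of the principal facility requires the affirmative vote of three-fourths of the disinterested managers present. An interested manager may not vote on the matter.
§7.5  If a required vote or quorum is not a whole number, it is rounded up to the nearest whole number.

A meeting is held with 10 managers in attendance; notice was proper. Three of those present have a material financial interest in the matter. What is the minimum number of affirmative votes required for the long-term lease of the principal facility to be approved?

6

The long-term lease of the principal facility requires three-fourths of the disinterested managers present (10 − 3 = 7).
3/4 of 7 = 5.25, rounded up to 6.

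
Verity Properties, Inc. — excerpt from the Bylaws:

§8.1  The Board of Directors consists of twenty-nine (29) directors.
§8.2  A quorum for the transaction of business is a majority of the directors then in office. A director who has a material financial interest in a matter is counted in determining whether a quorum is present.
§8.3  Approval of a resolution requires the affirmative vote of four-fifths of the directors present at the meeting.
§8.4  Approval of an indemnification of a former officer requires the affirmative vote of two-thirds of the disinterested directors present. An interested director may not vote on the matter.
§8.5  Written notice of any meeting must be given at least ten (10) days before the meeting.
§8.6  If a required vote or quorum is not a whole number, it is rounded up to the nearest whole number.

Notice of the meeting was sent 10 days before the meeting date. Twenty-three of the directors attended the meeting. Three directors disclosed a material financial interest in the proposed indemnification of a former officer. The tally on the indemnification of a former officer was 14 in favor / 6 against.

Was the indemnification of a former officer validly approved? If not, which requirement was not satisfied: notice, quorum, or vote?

Notice: 10 days given; 10 required (10 ≥ 10). Satisfied.
Quorum: 23 present (interested directors count toward quorum); quorum is 15. Satisfied.
Vote: the indemnification of a former officer requires two-thirds of the disinterested directors present (23 − 3 = 20). 2/3 of 20 = 13.33, rounded up to 14, so 14 affirmative votes are needed; 14 voted in favor. Satisfied.

Valid — all requirements satisfied.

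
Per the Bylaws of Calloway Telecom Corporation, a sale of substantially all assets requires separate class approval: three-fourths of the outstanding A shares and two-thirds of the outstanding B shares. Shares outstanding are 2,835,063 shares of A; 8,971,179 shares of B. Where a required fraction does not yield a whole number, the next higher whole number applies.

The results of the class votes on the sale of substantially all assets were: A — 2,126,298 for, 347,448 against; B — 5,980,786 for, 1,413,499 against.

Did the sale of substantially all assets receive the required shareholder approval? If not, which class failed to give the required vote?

A: 3/4 of 2835063 = 2126297.25, rounded up to 2126298; 2,126,298 required, 2,126,298 in favor — approved.
B: 2/3 of 8971179 = 5980786; 5,980,786 required, 5,980,786 in favor — approved.

Approved — every class gave the required vote.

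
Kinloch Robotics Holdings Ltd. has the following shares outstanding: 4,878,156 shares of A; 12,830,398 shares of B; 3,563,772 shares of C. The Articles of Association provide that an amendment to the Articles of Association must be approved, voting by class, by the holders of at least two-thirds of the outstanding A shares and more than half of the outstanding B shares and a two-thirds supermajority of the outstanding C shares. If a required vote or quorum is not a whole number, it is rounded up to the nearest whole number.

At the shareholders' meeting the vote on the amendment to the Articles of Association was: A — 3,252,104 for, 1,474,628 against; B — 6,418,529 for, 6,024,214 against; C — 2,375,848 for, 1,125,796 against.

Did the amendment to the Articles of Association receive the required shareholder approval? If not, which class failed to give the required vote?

Approved — every class gave the required vote.

A: 2/3 of 4878156 = 3252104; 3,252,104 required, 3,252,104 in favor — approved.
B: a majority of 12830398 is 6415200; 6,415,200 required, 6,418,529 in favor — approved.
C: 2/3 of 3563772 = 2375848; 2,375,848 required, 2,375,848 in favor — approved.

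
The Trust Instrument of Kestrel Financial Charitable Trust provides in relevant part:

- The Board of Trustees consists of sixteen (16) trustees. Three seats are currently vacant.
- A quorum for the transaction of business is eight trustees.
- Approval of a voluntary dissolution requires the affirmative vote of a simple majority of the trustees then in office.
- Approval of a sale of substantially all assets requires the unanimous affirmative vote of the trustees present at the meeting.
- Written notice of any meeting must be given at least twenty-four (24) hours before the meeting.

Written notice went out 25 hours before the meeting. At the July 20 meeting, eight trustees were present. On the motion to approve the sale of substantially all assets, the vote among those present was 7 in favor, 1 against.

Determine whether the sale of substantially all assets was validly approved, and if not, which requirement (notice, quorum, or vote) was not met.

Invalid — vote requirement not satisfied.

Notice: 25 hours given; 24 required (25 ≥ 24). Satisfied.
Quorum: 8 present; quorum is 8. Satisfied.
Vote: the sale of substantially all assets requires the unanimous vote of the trustees present (8). Unanimous means all 8, so 8 affirmative votes are needed; 7 voted in favor. Not satisfied.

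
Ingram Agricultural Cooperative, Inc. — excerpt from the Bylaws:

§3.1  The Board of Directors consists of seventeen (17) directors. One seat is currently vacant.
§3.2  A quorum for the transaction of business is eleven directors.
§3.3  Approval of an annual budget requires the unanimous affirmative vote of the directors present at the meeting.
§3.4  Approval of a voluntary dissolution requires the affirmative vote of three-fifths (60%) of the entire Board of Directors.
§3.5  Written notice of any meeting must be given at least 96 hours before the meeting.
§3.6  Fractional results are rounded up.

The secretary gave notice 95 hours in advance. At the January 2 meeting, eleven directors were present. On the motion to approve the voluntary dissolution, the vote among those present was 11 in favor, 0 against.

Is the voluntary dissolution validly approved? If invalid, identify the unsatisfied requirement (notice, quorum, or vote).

Invalid — notice requirement not satisfied.

Notice: 95 hours given; 96 required (95 < 96). Not satisfied.
Quorum: 11 present; quorum is 11. Satisfied.
Vote: the voluntary dissolution requires three-fifths of the entire Board of Directors (17). 3/5 of 17 = 10.20, rounded up to 11, so 11 affirmative votes are needed; 11 voted in favor. Satisfied.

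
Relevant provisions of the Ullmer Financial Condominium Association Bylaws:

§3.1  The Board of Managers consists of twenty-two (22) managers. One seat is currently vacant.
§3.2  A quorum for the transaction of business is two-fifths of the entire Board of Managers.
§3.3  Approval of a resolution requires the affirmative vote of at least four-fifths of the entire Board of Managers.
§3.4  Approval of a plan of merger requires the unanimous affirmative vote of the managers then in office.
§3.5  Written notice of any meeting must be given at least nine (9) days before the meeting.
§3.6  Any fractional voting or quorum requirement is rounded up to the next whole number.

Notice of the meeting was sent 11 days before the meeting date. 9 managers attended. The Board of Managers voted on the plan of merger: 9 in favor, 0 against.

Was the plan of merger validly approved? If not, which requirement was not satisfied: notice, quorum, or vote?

Notice: 11 days given; 9 required (11 ≥ 9). Satisfied.
Quorum: 9 present; quorum is 9. Satisfied.
Vote: the plan of merger requires the unanimous vote of the managers then in office (21). Unanimous means all 21, so 21 affirmative votes are needed; 9 voted in favor. Not satisfied.

Invalid — vote requirement not satisfied.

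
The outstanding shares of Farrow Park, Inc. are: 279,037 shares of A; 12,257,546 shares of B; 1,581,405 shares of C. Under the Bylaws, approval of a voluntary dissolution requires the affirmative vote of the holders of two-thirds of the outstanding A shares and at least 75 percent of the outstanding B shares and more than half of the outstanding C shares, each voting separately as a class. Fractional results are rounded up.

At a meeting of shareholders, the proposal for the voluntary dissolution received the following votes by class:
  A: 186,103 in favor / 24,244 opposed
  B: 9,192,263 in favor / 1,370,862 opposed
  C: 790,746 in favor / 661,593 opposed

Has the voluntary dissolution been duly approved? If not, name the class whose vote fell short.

A: 2/3 of 279037 = 186024.67, rounded up to 186025; 186,025 required, 186,103 in favor — approved.
B: 3/4 of 12257546 = 9193159.50, rounded up to 9193160; 9,193,160 required, 9,192,263 in favor — not approved.
C: a majority of 1581405 is 790703; 790,703 required, 790,746 in favor — approved.

Not approved — the B shares did not give the required vote.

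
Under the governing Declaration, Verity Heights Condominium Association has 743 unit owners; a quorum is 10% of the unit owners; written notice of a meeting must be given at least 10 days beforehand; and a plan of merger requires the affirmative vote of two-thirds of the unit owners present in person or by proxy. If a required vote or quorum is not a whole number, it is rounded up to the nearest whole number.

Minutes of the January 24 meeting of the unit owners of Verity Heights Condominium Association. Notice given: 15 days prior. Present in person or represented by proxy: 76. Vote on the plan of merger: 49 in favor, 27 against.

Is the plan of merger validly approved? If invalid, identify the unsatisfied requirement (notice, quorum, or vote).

Invalid — vote requirement not satisfied.

Notice: 15 days given; 10 required. Satisfied.
Quorum: 10% of 743 = 74.30, rounded up to 75; 76 present. Satisfied.
Vote: requires two-thirds of those present (76); 2/3 of 76 = 50.67, rounded up to 51, so 51 needed; 49 in favor. Not satisfied.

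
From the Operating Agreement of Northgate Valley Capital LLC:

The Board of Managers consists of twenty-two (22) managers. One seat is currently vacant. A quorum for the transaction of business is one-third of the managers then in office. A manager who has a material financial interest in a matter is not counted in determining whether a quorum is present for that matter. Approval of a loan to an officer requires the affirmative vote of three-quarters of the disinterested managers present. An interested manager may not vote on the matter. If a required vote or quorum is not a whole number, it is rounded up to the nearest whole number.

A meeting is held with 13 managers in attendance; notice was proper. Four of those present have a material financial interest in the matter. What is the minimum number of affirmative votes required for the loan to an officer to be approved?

7

The loan to an officer requires three-fourths of the disinterested managers present (13 − 4 = 9).
3/4 of 9 = 6.75, rounded up to 7.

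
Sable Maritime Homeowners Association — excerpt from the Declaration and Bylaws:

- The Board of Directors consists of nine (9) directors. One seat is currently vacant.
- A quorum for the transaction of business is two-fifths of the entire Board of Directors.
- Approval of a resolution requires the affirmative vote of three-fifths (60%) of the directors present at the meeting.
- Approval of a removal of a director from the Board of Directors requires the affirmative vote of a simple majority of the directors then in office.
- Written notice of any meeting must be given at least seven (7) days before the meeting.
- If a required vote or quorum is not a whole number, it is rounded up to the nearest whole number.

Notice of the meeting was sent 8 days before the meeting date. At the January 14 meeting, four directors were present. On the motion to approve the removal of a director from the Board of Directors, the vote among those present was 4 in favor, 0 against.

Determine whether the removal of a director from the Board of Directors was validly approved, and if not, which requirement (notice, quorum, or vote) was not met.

Notice: 8 days given; 7 required (8 ≥ 7). Satisfied.
Quorum: 4 present; quorum is 4. Satisfied.
Vote: the removal of a director from the Board of Directors requires a majority of the directors then in office (8). A majority of 8 is 5, so 5 affirmative votes are needed; 4 voted in favor. Not satisfied.

Invalid — vote requirement not satisfied.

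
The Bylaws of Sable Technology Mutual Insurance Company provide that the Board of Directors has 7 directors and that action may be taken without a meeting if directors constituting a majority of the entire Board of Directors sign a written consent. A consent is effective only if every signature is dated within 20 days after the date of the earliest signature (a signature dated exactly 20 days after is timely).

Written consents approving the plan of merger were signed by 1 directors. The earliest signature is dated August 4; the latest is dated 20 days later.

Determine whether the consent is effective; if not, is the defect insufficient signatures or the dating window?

Signatures required: a majority of 7 — a majority of 7 is 4, so 4 needed; 1 signed. Insufficient.
Dating window: the latest signature is 20 days after the earliest; the limit is 20 days. Within the window.

Not effective — insufficient signatures.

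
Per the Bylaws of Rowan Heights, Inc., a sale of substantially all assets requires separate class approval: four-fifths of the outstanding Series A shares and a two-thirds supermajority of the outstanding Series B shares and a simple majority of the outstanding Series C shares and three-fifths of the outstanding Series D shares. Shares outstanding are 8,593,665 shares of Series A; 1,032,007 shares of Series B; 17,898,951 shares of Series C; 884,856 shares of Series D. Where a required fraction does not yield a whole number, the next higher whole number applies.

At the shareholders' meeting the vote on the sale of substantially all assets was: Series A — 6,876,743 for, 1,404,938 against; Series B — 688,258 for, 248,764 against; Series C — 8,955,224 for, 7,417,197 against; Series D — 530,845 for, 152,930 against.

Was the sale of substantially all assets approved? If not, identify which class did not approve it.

Not approved — the Series D shares did not give the required vote.

Series A: 4/5 of 8593665 = 6874932; 6,874,932 required, 6,876,743 in favor — approved.
Series B: 2/3 of 1032007 = 688004.67, rounded up to 688005; 688,005 required, 688,258 in favor — approved.
Series C: a majority of 17898951 is 8949476; 8,949,476 required, 8,955,224 in favor — approved.
Series D: 3/5 of 884856 = 530913.60, rounded up to 530914; 530,914 required, 530,845 in favor — not approved.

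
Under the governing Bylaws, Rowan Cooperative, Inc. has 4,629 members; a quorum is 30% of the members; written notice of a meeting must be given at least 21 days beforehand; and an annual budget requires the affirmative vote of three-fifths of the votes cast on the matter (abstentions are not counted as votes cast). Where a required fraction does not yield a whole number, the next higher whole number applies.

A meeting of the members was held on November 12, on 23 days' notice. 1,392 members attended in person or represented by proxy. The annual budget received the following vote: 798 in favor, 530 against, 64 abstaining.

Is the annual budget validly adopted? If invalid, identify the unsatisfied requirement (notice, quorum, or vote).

Notice: 23 days given; 21 required. Satisfied.
Quorum: 30% of 4,629 = 1,388.70, rounded up to 1,389; 1,392 present. Satisfied.
Vote: requires three-fifths of the votes cast (1,392 − 64 abstaining = 1,328); 3/5 of 1328 = 796.80, rounded up to 797, so 797 needed; 798 in favor. Satisfied.

Valid — all requirements satisfied.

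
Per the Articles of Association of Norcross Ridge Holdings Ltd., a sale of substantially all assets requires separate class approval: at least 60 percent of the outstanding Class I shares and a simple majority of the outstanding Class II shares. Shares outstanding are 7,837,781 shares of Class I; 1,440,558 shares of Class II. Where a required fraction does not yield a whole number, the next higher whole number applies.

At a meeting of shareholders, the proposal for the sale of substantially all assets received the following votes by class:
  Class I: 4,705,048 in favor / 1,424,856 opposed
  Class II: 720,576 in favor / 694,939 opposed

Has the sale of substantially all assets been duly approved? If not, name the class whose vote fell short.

Class I: 3/5 of 7837781 = 4702668.60, rounded up to 4702669; 4,702,669 required, 4,705,048 in favor — approved.
Class II: a majority of 1440558 is 720280; 720,280 required, 720,576 in favor — approved.

Approved — every class gave the required vote.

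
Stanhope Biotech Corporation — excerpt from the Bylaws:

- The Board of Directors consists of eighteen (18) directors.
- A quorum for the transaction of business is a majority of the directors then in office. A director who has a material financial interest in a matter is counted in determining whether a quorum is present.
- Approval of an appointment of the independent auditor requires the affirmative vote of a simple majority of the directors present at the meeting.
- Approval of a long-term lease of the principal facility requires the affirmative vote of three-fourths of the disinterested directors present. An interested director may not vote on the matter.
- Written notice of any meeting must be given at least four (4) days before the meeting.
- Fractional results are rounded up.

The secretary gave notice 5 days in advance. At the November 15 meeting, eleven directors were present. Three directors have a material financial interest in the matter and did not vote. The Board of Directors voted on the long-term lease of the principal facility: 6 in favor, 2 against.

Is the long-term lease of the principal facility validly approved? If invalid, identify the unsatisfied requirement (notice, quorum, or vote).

Valid — all requirements satisfied.

Notice: 5 days given; 4 required (5 ≥ 4). Satisfied.
Quorum: 11 present (interested directors count toward quorum); quorum is 10. Satisfied.
Vote: the long-term lease of the principal facility requires three-fourths of the disinterested directors present (11 − 3 = 8). 3/4 of 8 = 6, so 6 affirmative votes are needed; 6 voted in favor. Satisfied.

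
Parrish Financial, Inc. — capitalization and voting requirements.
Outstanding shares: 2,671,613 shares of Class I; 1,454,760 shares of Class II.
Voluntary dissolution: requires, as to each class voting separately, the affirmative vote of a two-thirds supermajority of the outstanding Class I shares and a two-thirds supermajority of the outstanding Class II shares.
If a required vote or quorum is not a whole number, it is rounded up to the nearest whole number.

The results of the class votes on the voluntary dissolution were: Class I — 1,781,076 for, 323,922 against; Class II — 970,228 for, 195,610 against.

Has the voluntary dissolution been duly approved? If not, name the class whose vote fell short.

Approved — every class gave the required vote.

Class I: 2/3 of 2671613 = 1781075.33, rounded up to 1781076; 1,781,076 required, 1,781,076 in favor — approved.
Class II: 2/3 of 1454760 = 969840; 969,840 required, 970,228 in favor — approved.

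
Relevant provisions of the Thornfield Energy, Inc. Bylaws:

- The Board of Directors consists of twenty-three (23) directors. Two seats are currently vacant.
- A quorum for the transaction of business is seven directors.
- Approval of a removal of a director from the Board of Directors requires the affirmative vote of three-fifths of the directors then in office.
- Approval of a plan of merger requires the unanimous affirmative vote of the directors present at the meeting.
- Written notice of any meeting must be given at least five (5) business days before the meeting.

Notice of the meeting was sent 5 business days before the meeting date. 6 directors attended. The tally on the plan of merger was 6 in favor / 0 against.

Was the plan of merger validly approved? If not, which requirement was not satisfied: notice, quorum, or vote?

Invalid — quorum requirement not satisfied.

Notice: 5 business days given; 5 required (5 ≥ 5). Satisfied.
Quorum: 6 present; quorum is 7. Not satisfied.
Vote: the plan of merger requires the unanimous vote of the directors present (6). Unanimous means all 6, so 6 affirmative votes are needed; 6 voted in favor. Satisfied. (Moot — without a quorum no business can be validly transacted.)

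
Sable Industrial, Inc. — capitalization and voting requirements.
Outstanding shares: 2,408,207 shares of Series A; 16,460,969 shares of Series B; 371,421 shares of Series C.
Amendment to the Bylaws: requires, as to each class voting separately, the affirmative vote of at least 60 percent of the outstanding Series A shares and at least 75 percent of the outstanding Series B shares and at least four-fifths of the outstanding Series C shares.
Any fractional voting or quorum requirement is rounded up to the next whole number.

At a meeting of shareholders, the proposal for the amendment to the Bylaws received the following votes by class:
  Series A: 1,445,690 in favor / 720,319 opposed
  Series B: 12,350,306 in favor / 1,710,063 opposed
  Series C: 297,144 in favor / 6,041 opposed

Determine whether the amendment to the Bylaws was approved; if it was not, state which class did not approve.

Series A: 3/5 of 2408207 = 1444924.20, rounded up to 1444925; 1,444,925 required, 1,445,690 in favor — approved.
Series B: 3/4 of 16460969 = 12345726.75, rounded up to 12345727; 12,345,727 required, 12,350,306 in favor — approved.
Series C: 4/5 of 371421 = 297136.80, rounded up to 297137; 297,137 required, 297,144 in favor — approved.

Approved — every class gave the required vote.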